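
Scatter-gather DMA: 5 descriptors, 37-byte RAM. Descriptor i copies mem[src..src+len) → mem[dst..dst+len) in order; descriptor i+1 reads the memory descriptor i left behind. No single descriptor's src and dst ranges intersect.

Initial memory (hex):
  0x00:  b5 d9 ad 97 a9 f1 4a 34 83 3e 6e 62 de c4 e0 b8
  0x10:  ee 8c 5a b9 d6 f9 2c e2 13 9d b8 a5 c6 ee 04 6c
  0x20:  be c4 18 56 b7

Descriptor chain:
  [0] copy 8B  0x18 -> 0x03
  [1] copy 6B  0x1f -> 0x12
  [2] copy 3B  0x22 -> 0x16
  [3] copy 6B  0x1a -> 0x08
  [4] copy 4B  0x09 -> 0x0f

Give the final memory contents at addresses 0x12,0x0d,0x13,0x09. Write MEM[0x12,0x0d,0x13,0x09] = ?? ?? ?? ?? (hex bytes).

D0: mem[0x03..0x0a] <- [13 9d b8 a5 c6 ee 04 6c]
D1: mem[0x12..0x17] <- [6c be c4 18 56 b7]
D2: mem[0x16..0x18] <- [18 56 b7]
D3: mem[0x08..0x0d] <- [b8 a5 c6 ee 04 6c]
D4: mem[0x0f..0x12] <- [a5 c6 ee 04]
query mem[0x12]=0x04, mem[0x0d]=0x6c, mem[0x13]=0xbe, mem[0x09]=0xa5

MEM[0x12,0x0d,0x13,0x09] = 04 6c be a5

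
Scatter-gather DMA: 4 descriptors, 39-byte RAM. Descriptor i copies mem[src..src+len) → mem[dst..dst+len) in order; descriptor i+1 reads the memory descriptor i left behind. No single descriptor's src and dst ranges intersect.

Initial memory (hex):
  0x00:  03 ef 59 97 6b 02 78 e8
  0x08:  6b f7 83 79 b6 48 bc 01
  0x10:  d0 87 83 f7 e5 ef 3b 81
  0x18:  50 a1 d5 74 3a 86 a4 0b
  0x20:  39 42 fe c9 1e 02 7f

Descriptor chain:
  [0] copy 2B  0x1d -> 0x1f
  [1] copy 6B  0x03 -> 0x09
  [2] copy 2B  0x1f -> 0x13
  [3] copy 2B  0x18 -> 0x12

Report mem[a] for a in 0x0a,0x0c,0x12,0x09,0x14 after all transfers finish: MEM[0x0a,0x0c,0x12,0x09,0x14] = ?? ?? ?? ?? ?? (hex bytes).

MEM[0x0a,0x0c,0x12,0x09,0x14] = 6b 78 50 97 a4

[0] 0x1d->0x1f len=2 : 86 a4
[1] 0x03->0x09 len=6 : 97 6b 02 78 e8 6b
[2] 0x1f->0x13 len=2 : 86 a4
[3] 0x18->0x12 len=2 : 50 a1
query mem[0x0a]=0x6b, mem[0x0c]=0x78, mem[0x12]=0x50, mem[0x09]=0x97, mem[0x14]=0xa4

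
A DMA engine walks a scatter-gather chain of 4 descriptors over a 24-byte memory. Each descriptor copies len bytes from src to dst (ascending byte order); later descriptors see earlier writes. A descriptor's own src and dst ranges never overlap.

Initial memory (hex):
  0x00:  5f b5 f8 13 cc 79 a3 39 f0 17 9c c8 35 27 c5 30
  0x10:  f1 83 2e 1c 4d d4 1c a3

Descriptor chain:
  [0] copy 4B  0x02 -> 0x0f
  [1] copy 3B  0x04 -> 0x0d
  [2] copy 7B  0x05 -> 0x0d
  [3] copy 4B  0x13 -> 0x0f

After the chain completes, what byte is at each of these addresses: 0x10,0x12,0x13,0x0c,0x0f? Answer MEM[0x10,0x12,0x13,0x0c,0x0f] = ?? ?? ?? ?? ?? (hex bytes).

#0 dst[0x0f+4] := {0xf8,0x13,0xcc,0x79}
#1 dst[0x0d+3] := {0xcc,0x79,0xa3}
#2 dst[0x0d+7] := {0x79,0xa3,0x39,0xf0,0x17,0x9c,0xc8}
#3 dst[0x0f+4] := {0xc8,0x4d,0xd4,0x1c}
query mem[0x10]=0x4d, mem[0x12]=0x1c, mem[0x13]=0xc8, mem[0x0c]=0x35, mem[0x0f]=0xc8

MEM[0x10,0x12,0x13,0x0c,0x0f] = 4d 1c c8 35 c8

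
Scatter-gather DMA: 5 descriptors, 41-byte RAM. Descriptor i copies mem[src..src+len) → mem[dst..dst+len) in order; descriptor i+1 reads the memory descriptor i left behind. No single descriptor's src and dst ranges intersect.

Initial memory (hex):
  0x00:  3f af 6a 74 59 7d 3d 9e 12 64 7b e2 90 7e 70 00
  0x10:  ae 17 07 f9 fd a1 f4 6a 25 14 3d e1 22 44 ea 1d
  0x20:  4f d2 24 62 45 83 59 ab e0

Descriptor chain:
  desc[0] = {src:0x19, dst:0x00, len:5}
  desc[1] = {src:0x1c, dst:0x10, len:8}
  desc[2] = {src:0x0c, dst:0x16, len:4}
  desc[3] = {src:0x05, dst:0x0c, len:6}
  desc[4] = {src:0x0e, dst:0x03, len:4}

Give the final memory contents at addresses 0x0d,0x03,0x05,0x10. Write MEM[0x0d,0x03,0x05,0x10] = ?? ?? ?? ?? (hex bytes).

D0: mem[0x00..0x04] <- [14 3d e1 22 44]
D1: mem[0x10..0x17] <- [22 44 ea 1d 4f d2 24 62]
D2: mem[0x16..0x19] <- [90 7e 70 00]
D3: mem[0x0c..0x11] <- [7d 3d 9e 12 64 7b]
D4: mem[0x03..0x06] <- [9e 12 64 7b]
query mem[0x0d]=0x3d, mem[0x03]=0x9e, mem[0x05]=0x64, mem[0x10]=0x64

MEM[0x0d,0x03,0x05,0x10] = 3d 9e 64 64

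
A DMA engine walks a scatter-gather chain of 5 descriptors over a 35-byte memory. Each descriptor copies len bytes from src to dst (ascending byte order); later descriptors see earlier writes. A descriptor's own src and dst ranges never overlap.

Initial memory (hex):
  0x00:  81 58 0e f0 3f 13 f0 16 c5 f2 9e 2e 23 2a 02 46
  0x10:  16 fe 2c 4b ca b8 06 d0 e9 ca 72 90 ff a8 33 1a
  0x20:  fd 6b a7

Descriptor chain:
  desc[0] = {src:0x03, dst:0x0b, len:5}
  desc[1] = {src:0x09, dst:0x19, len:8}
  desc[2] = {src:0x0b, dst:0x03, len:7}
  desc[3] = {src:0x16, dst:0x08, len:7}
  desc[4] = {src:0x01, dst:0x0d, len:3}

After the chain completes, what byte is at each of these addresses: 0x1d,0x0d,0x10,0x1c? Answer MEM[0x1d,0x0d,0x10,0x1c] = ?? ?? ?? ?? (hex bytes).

  after D0: wrote 5B at 0x0b = f03f13f016
  after D1: wrote 8B at 0x19 = f29ef03f13f01616
  after D2: wrote 7B at 0x03 = f03f13f01616fe
  after D3: wrote 7B at 0x08 = 06d0e9f29ef03f
  after D4: wrote 3B at 0x0d = 580ef0
query mem[0x1d]=0x13, mem[0x0d]=0x58, mem[0x10]=0x16, mem[0x1c]=0x3f

MEM[0x1d,0x0d,0x10,0x1c] = 13 58 16 3f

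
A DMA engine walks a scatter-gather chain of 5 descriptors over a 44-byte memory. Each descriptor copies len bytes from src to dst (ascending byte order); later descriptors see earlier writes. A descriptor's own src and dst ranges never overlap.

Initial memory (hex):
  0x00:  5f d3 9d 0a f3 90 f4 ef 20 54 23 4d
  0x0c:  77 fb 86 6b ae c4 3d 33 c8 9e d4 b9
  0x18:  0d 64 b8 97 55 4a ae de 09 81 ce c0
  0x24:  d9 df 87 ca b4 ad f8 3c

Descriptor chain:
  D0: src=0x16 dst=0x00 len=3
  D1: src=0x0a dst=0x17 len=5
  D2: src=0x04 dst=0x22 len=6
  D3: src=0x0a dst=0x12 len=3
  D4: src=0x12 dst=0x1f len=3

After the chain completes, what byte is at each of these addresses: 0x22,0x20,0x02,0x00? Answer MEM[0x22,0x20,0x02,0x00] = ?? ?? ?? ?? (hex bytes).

[0] 0x16->0x00 len=3 : d4 b9 0d
[1] 0x0a->0x17 len=5 : 23 4d 77 fb 86
[2] 0x04->0x22 len=6 : f3 90 f4 ef 20 54
[3] 0x0a->0x12 len=3 : 23 4d 77
[4] 0x12->0x1f len=3 : 23 4d 77
query mem[0x22]=0xf3, mem[0x20]=0x4d, mem[0x02]=0x0d, mem[0x00]=0xd4

MEM[0x22,0x20,0x02,0x00] = f3 4d 0d d4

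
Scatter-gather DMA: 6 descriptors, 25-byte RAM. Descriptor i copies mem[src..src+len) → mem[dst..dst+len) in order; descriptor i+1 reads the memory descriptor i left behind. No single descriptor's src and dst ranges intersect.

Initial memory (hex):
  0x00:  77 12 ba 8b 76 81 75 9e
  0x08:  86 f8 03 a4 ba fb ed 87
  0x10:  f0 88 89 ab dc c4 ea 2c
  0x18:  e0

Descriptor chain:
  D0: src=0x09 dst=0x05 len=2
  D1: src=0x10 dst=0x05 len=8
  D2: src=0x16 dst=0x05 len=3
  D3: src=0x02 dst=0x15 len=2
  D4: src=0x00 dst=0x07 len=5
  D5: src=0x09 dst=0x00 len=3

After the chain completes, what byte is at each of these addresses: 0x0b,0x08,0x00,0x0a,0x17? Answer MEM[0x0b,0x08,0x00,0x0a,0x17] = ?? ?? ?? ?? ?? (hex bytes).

MEM[0x0b,0x08,0x00,0x0a,0x17] = 76 12 ba 8b 2c

  after D0: wrote 2B at 0x05 = f803
  after D1: wrote 8B at 0x05 = f08889abdcc4ea2c
  after D2: wrote 3B at 0x05 = ea2ce0
  after D3: wrote 2B at 0x15 = ba8b
  after D4: wrote 5B at 0x07 = 7712ba8b76
  after D5: wrote 3B at 0x00 = ba8b76
query mem[0x0b]=0x76, mem[0x08]=0x12, mem[0x00]=0xba, mem[0x0a]=0x8b, mem[0x17]=0x2c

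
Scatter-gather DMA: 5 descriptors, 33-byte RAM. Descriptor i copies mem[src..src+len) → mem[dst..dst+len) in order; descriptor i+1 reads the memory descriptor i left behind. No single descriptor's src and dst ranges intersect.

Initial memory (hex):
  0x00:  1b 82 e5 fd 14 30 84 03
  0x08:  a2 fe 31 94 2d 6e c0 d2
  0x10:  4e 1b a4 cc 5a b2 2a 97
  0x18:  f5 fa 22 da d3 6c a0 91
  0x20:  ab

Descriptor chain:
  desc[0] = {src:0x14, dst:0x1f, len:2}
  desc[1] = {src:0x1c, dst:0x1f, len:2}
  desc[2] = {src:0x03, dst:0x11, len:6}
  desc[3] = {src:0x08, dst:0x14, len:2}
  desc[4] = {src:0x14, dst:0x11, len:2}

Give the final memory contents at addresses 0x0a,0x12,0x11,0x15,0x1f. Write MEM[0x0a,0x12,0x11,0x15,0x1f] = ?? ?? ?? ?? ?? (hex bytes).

#0 dst[0x1f+2] := {0x5a,0xb2}
#1 dst[0x1f+2] := {0xd3,0x6c}
#2 dst[0x11+6] := {0xfd,0x14,0x30,0x84,0x03,0xa2}
#3 dst[0x14+2] := {0xa2,0xfe}
#4 dst[0x11+2] := {0xa2,0xfe}
query mem[0x0a]=0x31, mem[0x12]=0xfe, mem[0x11]=0xa2, mem[0x15]=0xfe, mem[0x1f]=0xd3

MEM[0x0a,0x12,0x11,0x15,0x1f] = 31 fe a2 fe d3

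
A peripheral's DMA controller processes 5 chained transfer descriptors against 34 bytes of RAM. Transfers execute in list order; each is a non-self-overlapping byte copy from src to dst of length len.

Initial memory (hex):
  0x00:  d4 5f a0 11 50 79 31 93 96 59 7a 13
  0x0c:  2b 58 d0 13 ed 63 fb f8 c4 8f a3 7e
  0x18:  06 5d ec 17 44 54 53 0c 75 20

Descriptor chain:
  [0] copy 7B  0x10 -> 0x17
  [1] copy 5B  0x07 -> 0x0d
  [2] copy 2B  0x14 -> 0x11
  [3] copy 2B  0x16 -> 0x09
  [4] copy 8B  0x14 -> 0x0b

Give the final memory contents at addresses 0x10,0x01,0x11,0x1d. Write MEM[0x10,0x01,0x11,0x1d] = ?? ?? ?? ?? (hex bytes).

[0] 0x10->0x17 len=7 : ed 63 fb f8 c4 8f a3
[1] 0x07->0x0d len=5 : 93 96 59 7a 13
[2] 0x14->0x11 len=2 : c4 8f
[3] 0x16->0x09 len=2 : a3 ed
[4] 0x14->0x0b len=8 : c4 8f a3 ed 63 fb f8 c4
query mem[0x10]=0xfb, mem[0x01]=0x5f, mem[0x11]=0xf8, mem[0x1d]=0xa3

MEM[0x10,0x01,0x11,0x1d] = fb 5f f8 a3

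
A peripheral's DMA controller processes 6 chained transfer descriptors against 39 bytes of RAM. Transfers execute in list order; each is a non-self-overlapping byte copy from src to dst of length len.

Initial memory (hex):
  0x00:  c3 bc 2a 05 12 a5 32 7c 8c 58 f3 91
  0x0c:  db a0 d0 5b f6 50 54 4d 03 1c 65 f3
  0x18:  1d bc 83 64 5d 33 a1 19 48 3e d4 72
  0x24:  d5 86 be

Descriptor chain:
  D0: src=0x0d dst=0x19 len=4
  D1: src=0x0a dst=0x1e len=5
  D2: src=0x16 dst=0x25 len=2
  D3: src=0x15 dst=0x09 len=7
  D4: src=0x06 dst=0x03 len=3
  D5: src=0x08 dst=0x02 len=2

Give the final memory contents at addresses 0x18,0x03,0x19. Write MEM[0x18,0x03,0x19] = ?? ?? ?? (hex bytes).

MEM[0x18,0x03,0x19] = 1d 1c a0

#0 dst[0x19+4] := {0xa0,0xd0,0x5b,0xf6}
#1 dst[0x1e+5] := {0xf3,0x91,0xdb,0xa0,0xd0}
#2 dst[0x25+2] := {0x65,0xf3}
#3 dst[0x09+7] := {0x1c,0x65,0xf3,0x1d,0xa0,0xd0,0x5b}
#4 dst[0x03+3] := {0x32,0x7c,0x8c}
#5 dst[0x02+2] := {0x8c,0x1c}
query mem[0x18]=0x1d, mem[0x03]=0x1c, mem[0x19]=0xa0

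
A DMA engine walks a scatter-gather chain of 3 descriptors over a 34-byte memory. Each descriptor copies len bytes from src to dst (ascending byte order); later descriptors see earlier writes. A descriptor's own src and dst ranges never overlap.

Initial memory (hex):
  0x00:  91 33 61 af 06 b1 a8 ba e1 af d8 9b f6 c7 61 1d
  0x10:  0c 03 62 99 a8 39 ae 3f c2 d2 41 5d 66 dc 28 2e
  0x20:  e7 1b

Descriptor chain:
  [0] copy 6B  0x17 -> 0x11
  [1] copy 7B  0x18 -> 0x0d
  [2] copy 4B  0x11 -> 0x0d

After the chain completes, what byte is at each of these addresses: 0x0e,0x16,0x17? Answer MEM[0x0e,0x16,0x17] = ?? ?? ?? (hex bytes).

[0] 0x17->0x11 len=6 : 3f c2 d2 41 5d 66
[1] 0x18->0x0d len=7 : c2 d2 41 5d 66 dc 28
[2] 0x11->0x0d len=4 : 66 dc 28 41
query mem[0x0e]=0xdc, mem[0x16]=0x66, mem[0x17]=0x3f

MEM[0x0e,0x16,0x17] = dc 66 3f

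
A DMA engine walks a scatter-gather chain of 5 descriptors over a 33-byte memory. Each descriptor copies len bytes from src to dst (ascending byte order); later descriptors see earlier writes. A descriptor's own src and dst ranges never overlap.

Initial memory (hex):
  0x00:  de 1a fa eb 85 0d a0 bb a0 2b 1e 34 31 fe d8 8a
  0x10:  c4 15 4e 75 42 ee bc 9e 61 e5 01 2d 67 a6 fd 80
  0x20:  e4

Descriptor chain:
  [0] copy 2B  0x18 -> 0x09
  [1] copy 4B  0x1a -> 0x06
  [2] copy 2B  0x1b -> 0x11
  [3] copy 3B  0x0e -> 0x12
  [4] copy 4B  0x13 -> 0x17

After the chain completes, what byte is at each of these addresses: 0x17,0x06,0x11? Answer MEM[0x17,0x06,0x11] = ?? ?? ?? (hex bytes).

MEM[0x17,0x06,0x11] = 8a 01 2d

#0 dst[0x09+2] := {0x61,0xe5}
#1 dst[0x06+4] := {0x01,0x2d,0x67,0xa6}
#2 dst[0x11+2] := {0x2d,0x67}
#3 dst[0x12+3] := {0xd8,0x8a,0xc4}
#4 dst[0x17+4] := {0x8a,0xc4,0xee,0xbc}
query mem[0x17]=0x8a, mem[0x06]=0x01, mem[0x11]=0x2d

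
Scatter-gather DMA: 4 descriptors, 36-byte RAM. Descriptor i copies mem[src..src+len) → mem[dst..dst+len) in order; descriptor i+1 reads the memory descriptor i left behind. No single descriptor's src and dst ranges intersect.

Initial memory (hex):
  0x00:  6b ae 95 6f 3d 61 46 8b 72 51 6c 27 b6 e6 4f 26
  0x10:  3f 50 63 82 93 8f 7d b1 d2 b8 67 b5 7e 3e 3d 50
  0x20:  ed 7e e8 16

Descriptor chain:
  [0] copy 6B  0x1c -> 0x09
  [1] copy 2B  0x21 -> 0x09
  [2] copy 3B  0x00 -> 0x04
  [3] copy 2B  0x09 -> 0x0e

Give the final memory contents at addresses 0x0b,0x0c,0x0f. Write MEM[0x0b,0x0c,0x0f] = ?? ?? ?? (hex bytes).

#0 dst[0x09+6] := {0x7e,0x3e,0x3d,0x50,0xed,0x7e}
#1 dst[0x09+2] := {0x7e,0xe8}
#2 dst[0x04+3] := {0x6b,0xae,0x95}
#3 dst[0x0e+2] := {0x7e,0xe8}
query mem[0x0b]=0x3d, mem[0x0c]=0x50, mem[0x0f]=0xe8

MEM[0x0b,0x0c,0x0f] = 3d 50 e8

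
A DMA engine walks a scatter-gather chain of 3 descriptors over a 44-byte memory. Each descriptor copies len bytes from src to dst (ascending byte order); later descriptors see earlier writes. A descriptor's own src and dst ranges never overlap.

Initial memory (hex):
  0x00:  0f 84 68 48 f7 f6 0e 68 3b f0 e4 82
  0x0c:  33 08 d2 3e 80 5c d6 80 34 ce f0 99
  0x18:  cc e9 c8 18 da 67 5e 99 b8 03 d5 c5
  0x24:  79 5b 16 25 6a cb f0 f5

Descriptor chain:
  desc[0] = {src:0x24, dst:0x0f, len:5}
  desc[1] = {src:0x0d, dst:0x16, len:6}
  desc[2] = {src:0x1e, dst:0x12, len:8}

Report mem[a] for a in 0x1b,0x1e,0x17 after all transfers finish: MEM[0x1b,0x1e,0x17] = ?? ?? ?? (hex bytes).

  after D0: wrote 5B at 0x0f = 795b16256a
  after D1: wrote 6B at 0x16 = 08d2795b1625
  after D2: wrote 8B at 0x12 = 5e99b803d5c5795b
query mem[0x1b]=0x25, mem[0x1e]=0x5e, mem[0x17]=0xc5

MEM[0x1b,0x1e,0x17] = 25 5e c5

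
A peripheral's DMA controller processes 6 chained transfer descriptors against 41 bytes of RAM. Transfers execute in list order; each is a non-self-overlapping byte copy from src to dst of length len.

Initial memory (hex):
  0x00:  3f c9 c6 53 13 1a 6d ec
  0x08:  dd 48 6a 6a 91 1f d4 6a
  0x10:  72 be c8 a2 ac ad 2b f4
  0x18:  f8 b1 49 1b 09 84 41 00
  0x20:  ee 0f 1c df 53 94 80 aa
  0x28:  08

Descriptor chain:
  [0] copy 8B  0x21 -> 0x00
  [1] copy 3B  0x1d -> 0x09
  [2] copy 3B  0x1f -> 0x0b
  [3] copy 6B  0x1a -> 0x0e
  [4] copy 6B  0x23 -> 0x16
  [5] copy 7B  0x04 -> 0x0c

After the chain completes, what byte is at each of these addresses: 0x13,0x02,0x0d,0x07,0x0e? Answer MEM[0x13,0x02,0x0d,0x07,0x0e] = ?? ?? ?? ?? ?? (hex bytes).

MEM[0x13,0x02,0x0d,0x07,0x0e] = 00 df 80 08 aa

[0] 0x21->0x00 len=8 : 0f 1c df 53 94 80 aa 08
[1] 0x1d->0x09 len=3 : 84 41 00
[2] 0x1f->0x0b len=3 : 00 ee 0f
[3] 0x1a->0x0e len=6 : 49 1b 09 84 41 00
[4] 0x23->0x16 len=6 : df 53 94 80 aa 08
[5] 0x04->0x0c len=7 : 94 80 aa 08 dd 84 41
query mem[0x13]=0x00, mem[0x02]=0xdf, mem[0x0d]=0x80, mem[0x07]=0x08, mem[0x0e]=0xaa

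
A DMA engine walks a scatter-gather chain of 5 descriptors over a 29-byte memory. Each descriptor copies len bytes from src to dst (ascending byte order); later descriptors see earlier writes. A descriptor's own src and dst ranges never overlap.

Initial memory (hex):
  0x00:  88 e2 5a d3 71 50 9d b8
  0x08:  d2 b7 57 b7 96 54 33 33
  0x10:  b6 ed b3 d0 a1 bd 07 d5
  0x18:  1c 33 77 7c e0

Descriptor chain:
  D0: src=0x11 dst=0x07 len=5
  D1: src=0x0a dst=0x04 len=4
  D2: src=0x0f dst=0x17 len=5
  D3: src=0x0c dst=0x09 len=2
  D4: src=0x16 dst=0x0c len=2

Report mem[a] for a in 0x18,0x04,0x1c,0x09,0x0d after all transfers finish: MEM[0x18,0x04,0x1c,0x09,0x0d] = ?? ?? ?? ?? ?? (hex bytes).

D0: mem[0x07..0x0b] <- [ed b3 d0 a1 bd]
D1: mem[0x04..0x07] <- [a1 bd 96 54]
D2: mem[0x17..0x1b] <- [33 b6 ed b3 d0]
D3: mem[0x09..0x0a] <- [96 54]
D4: mem[0x0c..0x0d] <- [07 33]
query mem[0x18]=0xb6, mem[0x04]=0xa1, mem[0x1c]=0xe0, mem[0x09]=0x96, mem[0x0d]=0x33

MEM[0x18,0x04,0x1c,0x09,0x0d] = b6 a1 e0 96 33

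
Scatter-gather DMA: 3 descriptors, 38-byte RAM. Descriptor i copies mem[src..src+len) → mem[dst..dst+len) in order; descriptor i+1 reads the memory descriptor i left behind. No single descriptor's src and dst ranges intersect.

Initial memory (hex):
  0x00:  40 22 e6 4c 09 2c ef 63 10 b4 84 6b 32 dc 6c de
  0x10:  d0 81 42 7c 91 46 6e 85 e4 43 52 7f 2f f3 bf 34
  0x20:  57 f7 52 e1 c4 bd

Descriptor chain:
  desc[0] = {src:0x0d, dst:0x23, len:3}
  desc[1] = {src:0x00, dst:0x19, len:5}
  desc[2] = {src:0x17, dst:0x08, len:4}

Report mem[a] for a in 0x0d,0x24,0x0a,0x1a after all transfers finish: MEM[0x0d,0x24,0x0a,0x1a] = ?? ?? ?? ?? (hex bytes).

MEM[0x0d,0x24,0x0a,0x1a] = dc 6c 40 22

#0 dst[0x23+3] := {0xdc,0x6c,0xde}
#1 dst[0x19+5] := {0x40,0x22,0xe6,0x4c,0x09}
#2 dst[0x08+4] := {0x85,0xe4,0x40,0x22}
query mem[0x0d]=0xdc, mem[0x24]=0x6c, mem[0x0a]=0x40, mem[0x1a]=0x22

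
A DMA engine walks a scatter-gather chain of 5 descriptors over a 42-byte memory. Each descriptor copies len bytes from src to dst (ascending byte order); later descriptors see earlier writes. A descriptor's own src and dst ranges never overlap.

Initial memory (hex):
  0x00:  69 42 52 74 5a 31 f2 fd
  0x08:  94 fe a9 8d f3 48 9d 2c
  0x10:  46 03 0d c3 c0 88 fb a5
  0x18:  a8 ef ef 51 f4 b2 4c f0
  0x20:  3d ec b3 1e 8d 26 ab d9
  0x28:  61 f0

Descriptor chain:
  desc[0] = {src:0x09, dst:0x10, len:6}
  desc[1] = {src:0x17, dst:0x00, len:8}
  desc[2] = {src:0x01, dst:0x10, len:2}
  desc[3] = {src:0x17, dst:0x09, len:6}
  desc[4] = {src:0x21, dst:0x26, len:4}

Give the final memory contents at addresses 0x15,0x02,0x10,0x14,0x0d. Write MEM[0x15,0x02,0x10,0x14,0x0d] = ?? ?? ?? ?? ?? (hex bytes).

  after D0: wrote 6B at 0x10 = fea98df3489d
  after D1: wrote 8B at 0x00 = a5a8efef51f4b24c
  after D2: wrote 2B at 0x10 = a8ef
  after D3: wrote 6B at 0x09 = a5a8efef51f4
  after D4: wrote 4B at 0x26 = ecb31e8d
query mem[0x15]=0x9d, mem[0x02]=0xef, mem[0x10]=0xa8, mem[0x14]=0x48, mem[0x0d]=0x51

MEM[0x15,0x02,0x10,0x14,0x0d] = 9d ef a8 48 51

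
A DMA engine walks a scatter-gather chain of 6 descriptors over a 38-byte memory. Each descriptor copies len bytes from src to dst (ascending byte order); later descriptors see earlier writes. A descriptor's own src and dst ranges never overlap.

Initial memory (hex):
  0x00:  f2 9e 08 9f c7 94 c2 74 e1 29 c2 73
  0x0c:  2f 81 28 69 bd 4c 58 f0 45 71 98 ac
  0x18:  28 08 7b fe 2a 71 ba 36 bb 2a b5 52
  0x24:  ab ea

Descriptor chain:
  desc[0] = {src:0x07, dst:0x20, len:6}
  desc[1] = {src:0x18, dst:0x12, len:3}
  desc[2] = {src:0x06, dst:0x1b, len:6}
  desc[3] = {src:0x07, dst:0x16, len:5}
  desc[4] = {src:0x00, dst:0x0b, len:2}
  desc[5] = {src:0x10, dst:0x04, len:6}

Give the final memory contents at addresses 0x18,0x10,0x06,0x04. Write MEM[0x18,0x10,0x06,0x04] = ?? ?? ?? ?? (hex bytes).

D0: mem[0x20..0x25] <- [74 e1 29 c2 73 2f]
D1: mem[0x12..0x14] <- [28 08 7b]
D2: mem[0x1b..0x20] <- [c2 74 e1 29 c2 73]
D3: mem[0x16..0x1a] <- [74 e1 29 c2 73]
D4: mem[0x0b..0x0c] <- [f2 9e]
D5: mem[0x04..0x09] <- [bd 4c 28 08 7b 71]
query mem[0x18]=0x29, mem[0x10]=0xbd, mem[0x06]=0x28, mem[0x04]=0xbd

MEM[0x18,0x10,0x06,0x04] = 29 bd 28 bd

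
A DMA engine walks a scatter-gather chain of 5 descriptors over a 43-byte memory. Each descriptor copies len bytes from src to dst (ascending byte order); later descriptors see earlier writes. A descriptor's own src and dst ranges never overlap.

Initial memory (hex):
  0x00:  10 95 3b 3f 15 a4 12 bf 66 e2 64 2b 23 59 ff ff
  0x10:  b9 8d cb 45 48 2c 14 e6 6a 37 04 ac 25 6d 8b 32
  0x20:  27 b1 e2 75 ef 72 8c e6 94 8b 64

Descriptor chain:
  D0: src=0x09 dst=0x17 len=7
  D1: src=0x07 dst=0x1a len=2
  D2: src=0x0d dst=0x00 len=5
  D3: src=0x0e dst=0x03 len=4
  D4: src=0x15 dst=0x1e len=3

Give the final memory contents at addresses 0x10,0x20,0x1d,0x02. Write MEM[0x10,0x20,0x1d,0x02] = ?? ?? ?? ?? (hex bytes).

#0 dst[0x17+7] := {0xe2,0x64,0x2b,0x23,0x59,0xff,0xff}
#1 dst[0x1a+2] := {0xbf,0x66}
#2 dst[0x00+5] := {0x59,0xff,0xff,0xb9,0x8d}
#3 dst[0x03+4] := {0xff,0xff,0xb9,0x8d}
#4 dst[0x1e+3] := {0x2c,0x14,0xe2}
query mem[0x10]=0xb9, mem[0x20]=0xe2, mem[0x1d]=0xff, mem[0x02]=0xff

MEM[0x10,0x20,0x1d,0x02] = b9 e2 ff ff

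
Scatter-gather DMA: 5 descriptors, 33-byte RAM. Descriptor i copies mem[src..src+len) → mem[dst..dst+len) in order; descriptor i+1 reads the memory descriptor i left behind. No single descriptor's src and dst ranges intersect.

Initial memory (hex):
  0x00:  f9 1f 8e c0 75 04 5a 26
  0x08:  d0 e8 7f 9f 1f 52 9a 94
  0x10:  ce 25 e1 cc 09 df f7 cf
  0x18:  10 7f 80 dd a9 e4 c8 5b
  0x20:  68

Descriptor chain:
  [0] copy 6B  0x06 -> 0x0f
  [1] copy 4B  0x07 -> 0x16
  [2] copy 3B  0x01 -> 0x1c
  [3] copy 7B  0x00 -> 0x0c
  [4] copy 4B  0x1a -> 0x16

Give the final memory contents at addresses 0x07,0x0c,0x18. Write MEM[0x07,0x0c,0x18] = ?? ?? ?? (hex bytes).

MEM[0x07,0x0c,0x18] = 26 f9 1f

  after D0: wrote 6B at 0x0f = 5a26d0e87f9f
  after D1: wrote 4B at 0x16 = 26d0e87f
  after D2: wrote 3B at 0x1c = 1f8ec0
  after D3: wrote 7B at 0x0c = f91f8ec075045a
  after D4: wrote 4B at 0x16 = 80dd1f8e
query mem[0x07]=0x26, mem[0x0c]=0xf9, mem[0x18]=0x1f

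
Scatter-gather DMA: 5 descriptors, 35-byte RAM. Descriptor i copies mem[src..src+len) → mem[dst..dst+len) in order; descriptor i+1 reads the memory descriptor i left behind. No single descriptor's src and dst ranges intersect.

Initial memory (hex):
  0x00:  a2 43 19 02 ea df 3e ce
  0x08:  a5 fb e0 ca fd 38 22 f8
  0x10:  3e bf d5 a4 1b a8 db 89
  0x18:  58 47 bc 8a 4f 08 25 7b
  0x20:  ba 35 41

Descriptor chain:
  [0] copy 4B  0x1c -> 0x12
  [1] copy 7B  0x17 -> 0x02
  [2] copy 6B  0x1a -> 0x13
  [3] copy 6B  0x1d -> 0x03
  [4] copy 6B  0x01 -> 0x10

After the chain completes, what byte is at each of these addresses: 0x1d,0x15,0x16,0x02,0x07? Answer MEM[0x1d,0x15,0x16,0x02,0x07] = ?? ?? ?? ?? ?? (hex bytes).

#0 dst[0x12+4] := {0x4f,0x08,0x25,0x7b}
#1 dst[0x02+7] := {0x89,0x58,0x47,0xbc,0x8a,0x4f,0x08}
#2 dst[0x13+6] := {0xbc,0x8a,0x4f,0x08,0x25,0x7b}
#3 dst[0x03+6] := {0x08,0x25,0x7b,0xba,0x35,0x41}
#4 dst[0x10+6] := {0x43,0x89,0x08,0x25,0x7b,0xba}
query mem[0x1d]=0x08, mem[0x15]=0xba, mem[0x16]=0x08, mem[0x02]=0x89, mem[0x07]=0x35

MEM[0x1d,0x15,0x16,0x02,0x07] = 08 ba 08 89 35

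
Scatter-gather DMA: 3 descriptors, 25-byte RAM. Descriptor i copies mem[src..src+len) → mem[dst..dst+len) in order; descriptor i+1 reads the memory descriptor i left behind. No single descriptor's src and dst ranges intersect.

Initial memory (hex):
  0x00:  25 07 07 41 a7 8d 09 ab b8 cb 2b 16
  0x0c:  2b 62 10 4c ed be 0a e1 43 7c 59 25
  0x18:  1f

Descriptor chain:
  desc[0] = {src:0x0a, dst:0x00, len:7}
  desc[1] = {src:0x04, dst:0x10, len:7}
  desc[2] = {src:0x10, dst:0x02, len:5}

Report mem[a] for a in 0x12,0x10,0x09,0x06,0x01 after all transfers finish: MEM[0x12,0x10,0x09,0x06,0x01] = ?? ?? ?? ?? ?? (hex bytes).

MEM[0x12,0x10,0x09,0x06,0x01] = ed 10 cb b8 16

[0] 0x0a->0x00 len=7 : 2b 16 2b 62 10 4c ed
[1] 0x04->0x10 len=7 : 10 4c ed ab b8 cb 2b
[2] 0x10->0x02 len=5 : 10 4c ed ab b8
query mem[0x12]=0xed, mem[0x10]=0x10, mem[0x09]=0xcb, mem[0x06]=0xb8, mem[0x01]=0x16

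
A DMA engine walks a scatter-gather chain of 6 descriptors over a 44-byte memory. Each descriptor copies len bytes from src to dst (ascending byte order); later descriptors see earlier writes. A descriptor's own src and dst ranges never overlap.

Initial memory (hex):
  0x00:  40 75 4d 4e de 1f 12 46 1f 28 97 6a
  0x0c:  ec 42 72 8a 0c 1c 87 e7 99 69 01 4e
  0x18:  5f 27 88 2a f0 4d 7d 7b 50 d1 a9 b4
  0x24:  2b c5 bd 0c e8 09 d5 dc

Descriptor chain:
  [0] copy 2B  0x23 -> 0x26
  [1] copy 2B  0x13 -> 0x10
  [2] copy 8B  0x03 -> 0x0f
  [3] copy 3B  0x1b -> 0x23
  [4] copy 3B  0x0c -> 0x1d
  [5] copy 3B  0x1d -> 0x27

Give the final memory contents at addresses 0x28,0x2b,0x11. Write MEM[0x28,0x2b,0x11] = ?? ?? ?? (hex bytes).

D0: mem[0x26..0x27] <- [b4 2b]
D1: mem[0x10..0x11] <- [e7 99]
D2: mem[0x0f..0x16] <- [4e de 1f 12 46 1f 28 97]
D3: mem[0x23..0x25] <- [2a f0 4d]
D4: mem[0x1d..0x1f] <- [ec 42 72]
D5: mem[0x27..0x29] <- [ec 42 72]
query mem[0x28]=0x42, mem[0x2b]=0xdc, mem[0x11]=0x1f

MEM[0x28,0x2b,0x11] = 42 dc 1f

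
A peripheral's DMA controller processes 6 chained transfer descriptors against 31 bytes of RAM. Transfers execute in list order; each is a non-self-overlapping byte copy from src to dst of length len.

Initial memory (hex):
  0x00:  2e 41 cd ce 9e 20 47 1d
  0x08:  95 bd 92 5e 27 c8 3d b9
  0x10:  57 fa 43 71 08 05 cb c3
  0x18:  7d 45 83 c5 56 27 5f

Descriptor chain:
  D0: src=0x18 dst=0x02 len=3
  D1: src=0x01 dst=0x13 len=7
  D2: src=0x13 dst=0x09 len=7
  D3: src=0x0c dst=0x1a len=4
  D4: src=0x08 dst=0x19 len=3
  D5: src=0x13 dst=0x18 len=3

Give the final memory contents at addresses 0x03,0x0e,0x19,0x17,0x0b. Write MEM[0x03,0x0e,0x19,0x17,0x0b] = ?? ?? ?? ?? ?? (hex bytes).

MEM[0x03,0x0e,0x19,0x17,0x0b] = 45 47 7d 20 45

[0] 0x18->0x02 len=3 : 7d 45 83
[1] 0x01->0x13 len=7 : 41 7d 45 83 20 47 1d
[2] 0x13->0x09 len=7 : 41 7d 45 83 20 47 1d
[3] 0x0c->0x1a len=4 : 83 20 47 1d
[4] 0x08->0x19 len=3 : 95 41 7d
[5] 0x13->0x18 len=3 : 41 7d 45
query mem[0x03]=0x45, mem[0x0e]=0x47, mem[0x19]=0x7d, mem[0x17]=0x20, mem[0x0b]=0x45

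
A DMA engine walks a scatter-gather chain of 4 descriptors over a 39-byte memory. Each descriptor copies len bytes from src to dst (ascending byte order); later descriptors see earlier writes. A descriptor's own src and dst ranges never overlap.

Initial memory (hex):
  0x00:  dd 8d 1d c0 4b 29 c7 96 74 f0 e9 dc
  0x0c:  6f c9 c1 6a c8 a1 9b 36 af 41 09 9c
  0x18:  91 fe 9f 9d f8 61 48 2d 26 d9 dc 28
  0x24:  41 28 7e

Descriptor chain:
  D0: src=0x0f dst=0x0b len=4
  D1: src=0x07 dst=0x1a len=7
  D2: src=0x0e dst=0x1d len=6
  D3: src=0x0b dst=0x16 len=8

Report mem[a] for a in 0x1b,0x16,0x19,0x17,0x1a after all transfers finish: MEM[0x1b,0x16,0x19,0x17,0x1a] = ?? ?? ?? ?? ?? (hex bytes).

  after D0: wrote 4B at 0x0b = 6ac8a19b
  after D1: wrote 7B at 0x1a = 9674f0e96ac8a1
  after D2: wrote 6B at 0x1d = 9b6ac8a19b36
  after D3: wrote 8B at 0x16 = 6ac8a19b6ac8a19b
query mem[0x1b]=0xc8, mem[0x16]=0x6a, mem[0x19]=0x9b, mem[0x17]=0xc8, mem[0x1a]=0x6a

MEM[0x1b,0x16,0x19,0x17,0x1a] = c8 6a 9b c8 6a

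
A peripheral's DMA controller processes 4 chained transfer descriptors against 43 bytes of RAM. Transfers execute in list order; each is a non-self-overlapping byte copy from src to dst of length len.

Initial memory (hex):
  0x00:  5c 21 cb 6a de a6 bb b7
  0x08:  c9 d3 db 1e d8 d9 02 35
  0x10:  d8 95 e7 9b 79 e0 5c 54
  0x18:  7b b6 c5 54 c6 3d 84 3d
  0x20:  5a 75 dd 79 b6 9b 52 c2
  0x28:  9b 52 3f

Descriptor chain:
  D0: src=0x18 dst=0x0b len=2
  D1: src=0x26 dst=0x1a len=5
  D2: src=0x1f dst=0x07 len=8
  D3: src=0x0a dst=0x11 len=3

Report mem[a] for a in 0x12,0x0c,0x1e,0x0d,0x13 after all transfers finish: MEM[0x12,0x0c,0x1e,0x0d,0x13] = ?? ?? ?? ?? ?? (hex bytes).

#0 dst[0x0b+2] := {0x7b,0xb6}
#1 dst[0x1a+5] := {0x52,0xc2,0x9b,0x52,0x3f}
#2 dst[0x07+8] := {0x3d,0x5a,0x75,0xdd,0x79,0xb6,0x9b,0x52}
#3 dst[0x11+3] := {0xdd,0x79,0xb6}
query mem[0x12]=0x79, mem[0x0c]=0xb6, mem[0x1e]=0x3f, mem[0x0d]=0x9b, mem[0x13]=0xb6

MEM[0x12,0x0c,0x1e,0x0d,0x13] = 79 b6 3f 9b b6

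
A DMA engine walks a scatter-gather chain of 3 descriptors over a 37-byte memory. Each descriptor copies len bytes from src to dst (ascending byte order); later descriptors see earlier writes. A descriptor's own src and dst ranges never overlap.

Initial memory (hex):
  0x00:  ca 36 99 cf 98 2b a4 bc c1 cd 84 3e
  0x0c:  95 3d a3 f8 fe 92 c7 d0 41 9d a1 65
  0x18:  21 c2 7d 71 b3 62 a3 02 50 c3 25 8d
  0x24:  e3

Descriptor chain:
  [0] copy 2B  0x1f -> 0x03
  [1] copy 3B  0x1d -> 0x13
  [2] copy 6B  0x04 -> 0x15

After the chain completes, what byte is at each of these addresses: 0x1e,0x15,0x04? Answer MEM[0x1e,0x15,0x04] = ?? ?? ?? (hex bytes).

  after D0: wrote 2B at 0x03 = 0250
  after D1: wrote 3B at 0x13 = 62a302
  after D2: wrote 6B at 0x15 = 502ba4bcc1cd
query mem[0x1e]=0xa3, mem[0x15]=0x50, mem[0x04]=0x50

MEM[0x1e,0x15,0x04] = a3 50 50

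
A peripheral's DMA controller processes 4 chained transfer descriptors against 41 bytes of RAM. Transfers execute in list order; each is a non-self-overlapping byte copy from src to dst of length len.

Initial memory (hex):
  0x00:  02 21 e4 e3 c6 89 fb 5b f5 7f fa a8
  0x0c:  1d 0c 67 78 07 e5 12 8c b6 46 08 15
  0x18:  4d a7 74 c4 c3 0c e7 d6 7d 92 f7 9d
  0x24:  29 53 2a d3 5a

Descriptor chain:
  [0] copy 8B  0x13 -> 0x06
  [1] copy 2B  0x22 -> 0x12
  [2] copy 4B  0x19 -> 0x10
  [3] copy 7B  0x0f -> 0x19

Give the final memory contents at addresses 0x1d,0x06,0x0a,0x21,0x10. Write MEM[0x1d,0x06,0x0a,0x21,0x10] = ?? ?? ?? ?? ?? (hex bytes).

#0 dst[0x06+8] := {0x8c,0xb6,0x46,0x08,0x15,0x4d,0xa7,0x74}
#1 dst[0x12+2] := {0xf7,0x9d}
#2 dst[0x10+4] := {0xa7,0x74,0xc4,0xc3}
#3 dst[0x19+7] := {0x78,0xa7,0x74,0xc4,0xc3,0xb6,0x46}
query mem[0x1d]=0xc3, mem[0x06]=0x8c, mem[0x0a]=0x15, mem[0x21]=0x92, mem[0x10]=0xa7

MEM[0x1d,0x06,0x0a,0x21,0x10] = c3 8c 15 92 a7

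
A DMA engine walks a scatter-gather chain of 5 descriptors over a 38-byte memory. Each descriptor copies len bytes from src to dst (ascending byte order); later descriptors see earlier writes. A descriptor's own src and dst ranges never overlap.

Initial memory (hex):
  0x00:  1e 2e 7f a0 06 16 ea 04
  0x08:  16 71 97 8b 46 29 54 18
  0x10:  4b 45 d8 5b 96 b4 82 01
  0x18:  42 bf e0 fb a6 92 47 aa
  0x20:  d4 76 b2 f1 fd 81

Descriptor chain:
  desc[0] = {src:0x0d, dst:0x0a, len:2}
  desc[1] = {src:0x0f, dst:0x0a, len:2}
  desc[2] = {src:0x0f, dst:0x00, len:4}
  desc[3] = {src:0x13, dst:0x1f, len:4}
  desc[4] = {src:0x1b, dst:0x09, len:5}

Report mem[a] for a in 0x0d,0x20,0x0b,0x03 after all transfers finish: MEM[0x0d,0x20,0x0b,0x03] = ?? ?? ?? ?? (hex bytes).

[0] 0x0d->0x0a len=2 : 29 54
[1] 0x0f->0x0a len=2 : 18 4b
[2] 0x0f->0x00 len=4 : 18 4b 45 d8
[3] 0x13->0x1f len=4 : 5b 96 b4 82
[4] 0x1b->0x09 len=5 : fb a6 92 47 5b
query mem[0x0d]=0x5b, mem[0x20]=0x96, mem[0x0b]=0x92, mem[0x03]=0xd8

MEM[0x0d,0x20,0x0b,0x03] = 5b 96 92 d8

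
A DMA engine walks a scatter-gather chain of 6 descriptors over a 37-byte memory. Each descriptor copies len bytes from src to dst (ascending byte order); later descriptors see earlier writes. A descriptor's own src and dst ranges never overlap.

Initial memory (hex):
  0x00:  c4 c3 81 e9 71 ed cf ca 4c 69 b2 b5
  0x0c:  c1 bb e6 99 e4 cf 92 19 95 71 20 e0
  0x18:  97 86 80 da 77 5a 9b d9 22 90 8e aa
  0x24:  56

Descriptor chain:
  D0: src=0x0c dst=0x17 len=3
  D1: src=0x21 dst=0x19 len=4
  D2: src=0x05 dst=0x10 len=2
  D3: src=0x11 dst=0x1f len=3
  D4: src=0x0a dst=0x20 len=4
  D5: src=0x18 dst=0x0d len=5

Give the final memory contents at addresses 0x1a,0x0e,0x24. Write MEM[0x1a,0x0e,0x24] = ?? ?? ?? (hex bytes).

MEM[0x1a,0x0e,0x24] = 8e 90 56

  after D0: wrote 3B at 0x17 = c1bbe6
  after D1: wrote 4B at 0x19 = 908eaa56
  after D2: wrote 2B at 0x10 = edcf
  after D3: wrote 3B at 0x1f = cf9219
  after D4: wrote 4B at 0x20 = b2b5c1bb
  after D5: wrote 5B at 0x0d = bb908eaa56
query mem[0x1a]=0x8e, mem[0x0e]=0x90, mem[0x24]=0x56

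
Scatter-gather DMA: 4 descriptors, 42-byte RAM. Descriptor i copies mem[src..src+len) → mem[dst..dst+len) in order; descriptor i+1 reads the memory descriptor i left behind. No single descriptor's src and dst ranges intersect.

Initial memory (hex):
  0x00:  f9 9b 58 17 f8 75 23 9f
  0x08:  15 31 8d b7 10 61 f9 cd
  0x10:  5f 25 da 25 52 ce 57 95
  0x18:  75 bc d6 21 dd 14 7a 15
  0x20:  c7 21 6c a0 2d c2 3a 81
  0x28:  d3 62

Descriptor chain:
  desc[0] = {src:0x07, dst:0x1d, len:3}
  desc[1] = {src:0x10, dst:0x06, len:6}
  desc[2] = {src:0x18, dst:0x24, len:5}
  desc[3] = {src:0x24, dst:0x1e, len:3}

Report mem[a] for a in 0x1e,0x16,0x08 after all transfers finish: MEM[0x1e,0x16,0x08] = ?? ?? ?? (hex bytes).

[0] 0x07->0x1d len=3 : 9f 15 31
[1] 0x10->0x06 len=6 : 5f 25 da 25 52 ce
[2] 0x18->0x24 len=5 : 75 bc d6 21 dd
[3] 0x24->0x1e len=3 : 75 bc d6
query mem[0x1e]=0x75, mem[0x16]=0x57, mem[0x08]=0xda

MEM[0x1e,0x16,0x08] = 75 57 da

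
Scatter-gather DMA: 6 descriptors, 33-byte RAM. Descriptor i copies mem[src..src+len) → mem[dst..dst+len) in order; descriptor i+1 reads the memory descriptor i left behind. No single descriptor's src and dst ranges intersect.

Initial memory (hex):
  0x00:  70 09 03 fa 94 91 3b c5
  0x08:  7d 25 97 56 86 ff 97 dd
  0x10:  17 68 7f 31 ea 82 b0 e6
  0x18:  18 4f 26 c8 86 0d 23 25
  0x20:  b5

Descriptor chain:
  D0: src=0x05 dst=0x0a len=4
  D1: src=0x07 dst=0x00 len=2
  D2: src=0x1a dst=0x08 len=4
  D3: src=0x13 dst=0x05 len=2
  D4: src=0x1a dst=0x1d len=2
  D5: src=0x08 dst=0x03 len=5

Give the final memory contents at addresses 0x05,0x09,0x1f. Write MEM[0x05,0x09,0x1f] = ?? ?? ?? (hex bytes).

[0] 0x05->0x0a len=4 : 91 3b c5 7d
[1] 0x07->0x00 len=2 : c5 7d
[2] 0x1a->0x08 len=4 : 26 c8 86 0d
[3] 0x13->0x05 len=2 : 31 ea
[4] 0x1a->0x1d len=2 : 26 c8
[5] 0x08->0x03 len=5 : 26 c8 86 0d c5
query mem[0x05]=0x86, mem[0x09]=0xc8, mem[0x1f]=0x25

MEM[0x05,0x09,0x1f] = 86 c8 25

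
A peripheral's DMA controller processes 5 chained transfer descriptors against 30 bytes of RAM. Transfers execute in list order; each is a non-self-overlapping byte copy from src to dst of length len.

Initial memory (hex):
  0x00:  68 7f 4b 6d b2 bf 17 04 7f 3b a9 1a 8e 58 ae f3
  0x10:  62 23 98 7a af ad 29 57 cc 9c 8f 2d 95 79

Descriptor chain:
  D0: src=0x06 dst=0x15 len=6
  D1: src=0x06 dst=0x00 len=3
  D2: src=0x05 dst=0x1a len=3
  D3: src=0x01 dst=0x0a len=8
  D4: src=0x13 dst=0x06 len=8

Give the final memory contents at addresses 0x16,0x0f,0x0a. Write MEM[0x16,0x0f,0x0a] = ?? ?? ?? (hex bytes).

MEM[0x16,0x0f,0x0a] = 04 17 7f

  after D0: wrote 6B at 0x15 = 17047f3ba91a
  after D1: wrote 3B at 0x00 = 17047f
  after D2: wrote 3B at 0x1a = bf1704
  after D3: wrote 8B at 0x0a = 047f6db2bf17047f
  after D4: wrote 8B at 0x06 = 7aaf17047f3ba9bf
query mem[0x16]=0x04, mem[0x0f]=0x17, mem[0x0a]=0x7f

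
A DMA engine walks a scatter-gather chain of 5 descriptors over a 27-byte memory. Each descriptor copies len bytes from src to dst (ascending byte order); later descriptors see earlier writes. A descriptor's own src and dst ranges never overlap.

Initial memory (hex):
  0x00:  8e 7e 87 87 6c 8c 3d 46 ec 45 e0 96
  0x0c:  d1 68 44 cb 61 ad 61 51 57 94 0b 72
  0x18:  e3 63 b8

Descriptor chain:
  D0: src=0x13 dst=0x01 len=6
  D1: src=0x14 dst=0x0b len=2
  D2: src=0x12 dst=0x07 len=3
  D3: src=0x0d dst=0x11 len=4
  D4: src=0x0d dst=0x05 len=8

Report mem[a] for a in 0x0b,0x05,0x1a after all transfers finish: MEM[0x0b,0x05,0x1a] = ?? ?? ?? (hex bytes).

#0 dst[0x01+6] := {0x51,0x57,0x94,0x0b,0x72,0xe3}
#1 dst[0x0b+2] := {0x57,0x94}
#2 dst[0x07+3] := {0x61,0x51,0x57}
#3 dst[0x11+4] := {0x68,0x44,0xcb,0x61}
#4 dst[0x05+8] := {0x68,0x44,0xcb,0x61,0x68,0x44,0xcb,0x61}
query mem[0x0b]=0xcb, mem[0x05]=0x68, mem[0x1a]=0xb8

MEM[0x0b,0x05,0x1a] = cb 68 b8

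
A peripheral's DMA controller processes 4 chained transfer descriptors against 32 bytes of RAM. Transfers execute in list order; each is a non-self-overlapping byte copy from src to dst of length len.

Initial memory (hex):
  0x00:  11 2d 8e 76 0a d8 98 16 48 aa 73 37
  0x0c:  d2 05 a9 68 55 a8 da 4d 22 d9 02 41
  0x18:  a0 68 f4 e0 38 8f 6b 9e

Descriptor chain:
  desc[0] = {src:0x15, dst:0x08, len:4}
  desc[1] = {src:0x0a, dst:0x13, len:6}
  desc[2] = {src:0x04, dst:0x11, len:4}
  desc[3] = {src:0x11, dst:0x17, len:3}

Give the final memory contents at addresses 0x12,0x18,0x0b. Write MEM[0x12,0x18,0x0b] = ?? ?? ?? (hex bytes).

MEM[0x12,0x18,0x0b] = d8 d8 a0

#0 dst[0x08+4] := {0xd9,0x02,0x41,0xa0}
#1 dst[0x13+6] := {0x41,0xa0,0xd2,0x05,0xa9,0x68}
#2 dst[0x11+4] := {0x0a,0xd8,0x98,0x16}
#3 dst[0x17+3] := {0x0a,0xd8,0x98}
query mem[0x12]=0xd8, mem[0x18]=0xd8, mem[0x0b]=0xa0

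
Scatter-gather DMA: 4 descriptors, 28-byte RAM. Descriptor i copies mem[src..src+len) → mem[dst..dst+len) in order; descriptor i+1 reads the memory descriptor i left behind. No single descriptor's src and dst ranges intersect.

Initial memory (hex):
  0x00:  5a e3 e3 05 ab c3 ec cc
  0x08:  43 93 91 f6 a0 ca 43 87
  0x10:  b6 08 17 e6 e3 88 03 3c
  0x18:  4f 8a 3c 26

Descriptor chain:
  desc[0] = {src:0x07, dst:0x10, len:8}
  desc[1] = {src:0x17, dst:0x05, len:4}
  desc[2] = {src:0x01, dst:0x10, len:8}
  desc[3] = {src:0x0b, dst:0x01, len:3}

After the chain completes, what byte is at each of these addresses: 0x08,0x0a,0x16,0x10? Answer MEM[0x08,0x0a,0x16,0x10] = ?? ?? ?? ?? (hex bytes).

D0: mem[0x10..0x17] <- [cc 43 93 91 f6 a0 ca 43]
D1: mem[0x05..0x08] <- [43 4f 8a 3c]
D2: mem[0x10..0x17] <- [e3 e3 05 ab 43 4f 8a 3c]
D3: mem[0x01..0x03] <- [f6 a0 ca]
query mem[0x08]=0x3c, mem[0x0a]=0x91, mem[0x16]=0x8a, mem[0x10]=0xe3

MEM[0x08,0x0a,0x16,0x10] = 3c 91 8a e3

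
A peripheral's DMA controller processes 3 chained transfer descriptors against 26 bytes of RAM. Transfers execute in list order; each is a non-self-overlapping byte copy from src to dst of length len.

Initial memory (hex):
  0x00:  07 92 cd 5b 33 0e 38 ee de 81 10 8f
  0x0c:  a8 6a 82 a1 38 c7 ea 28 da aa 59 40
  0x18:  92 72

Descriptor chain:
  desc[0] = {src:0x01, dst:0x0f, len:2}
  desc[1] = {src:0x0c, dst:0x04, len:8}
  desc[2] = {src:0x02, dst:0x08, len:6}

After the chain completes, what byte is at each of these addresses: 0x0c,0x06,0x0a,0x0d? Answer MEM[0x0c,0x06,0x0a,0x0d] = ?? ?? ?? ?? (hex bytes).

  after D0: wrote 2B at 0x0f = 92cd
  after D1: wrote 8B at 0x04 = a86a8292cdc7ea28
  after D2: wrote 6B at 0x08 = cd5ba86a8292
query mem[0x0c]=0x82, mem[0x06]=0x82, mem[0x0a]=0xa8, mem[0x0d]=0x92

MEM[0x0c,0x06,0x0a,0x0d] = 82 82 a8 92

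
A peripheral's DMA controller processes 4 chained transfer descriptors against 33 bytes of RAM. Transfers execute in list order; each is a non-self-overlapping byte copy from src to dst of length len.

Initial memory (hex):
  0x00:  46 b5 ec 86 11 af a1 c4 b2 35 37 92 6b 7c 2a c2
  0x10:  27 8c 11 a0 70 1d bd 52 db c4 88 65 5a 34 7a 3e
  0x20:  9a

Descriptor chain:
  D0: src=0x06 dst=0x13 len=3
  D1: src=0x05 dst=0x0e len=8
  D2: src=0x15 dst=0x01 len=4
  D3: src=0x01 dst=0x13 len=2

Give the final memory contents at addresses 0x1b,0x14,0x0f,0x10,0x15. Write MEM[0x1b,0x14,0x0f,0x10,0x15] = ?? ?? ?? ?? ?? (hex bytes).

MEM[0x1b,0x14,0x0f,0x10,0x15] = 65 bd a1 c4 6b

#0 dst[0x13+3] := {0xa1,0xc4,0xb2}
#1 dst[0x0e+8] := {0xaf,0xa1,0xc4,0xb2,0x35,0x37,0x92,0x6b}
#2 dst[0x01+4] := {0x6b,0xbd,0x52,0xdb}
#3 dst[0x13+2] := {0x6b,0xbd}
query mem[0x1b]=0x65, mem[0x14]=0xbd, mem[0x0f]=0xa1, mem[0x10]=0xc4, mem[0x15]=0x6b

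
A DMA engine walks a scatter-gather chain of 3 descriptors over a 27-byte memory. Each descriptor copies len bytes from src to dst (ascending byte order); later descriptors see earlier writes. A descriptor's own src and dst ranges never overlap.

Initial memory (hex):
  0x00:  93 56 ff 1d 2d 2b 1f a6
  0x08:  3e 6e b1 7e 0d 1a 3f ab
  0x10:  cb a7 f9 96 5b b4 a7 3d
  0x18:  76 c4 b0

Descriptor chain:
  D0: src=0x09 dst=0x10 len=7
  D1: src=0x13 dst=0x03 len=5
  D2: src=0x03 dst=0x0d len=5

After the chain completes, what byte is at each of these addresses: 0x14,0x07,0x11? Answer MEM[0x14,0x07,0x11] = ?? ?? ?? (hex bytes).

MEM[0x14,0x07,0x11] = 1a 3d 3d

[0] 0x09->0x10 len=7 : 6e b1 7e 0d 1a 3f ab
[1] 0x13->0x03 len=5 : 0d 1a 3f ab 3d
[2] 0x03->0x0d len=5 : 0d 1a 3f ab 3d
query mem[0x14]=0x1a, mem[0x07]=0x3d, mem[0x11]=0x3d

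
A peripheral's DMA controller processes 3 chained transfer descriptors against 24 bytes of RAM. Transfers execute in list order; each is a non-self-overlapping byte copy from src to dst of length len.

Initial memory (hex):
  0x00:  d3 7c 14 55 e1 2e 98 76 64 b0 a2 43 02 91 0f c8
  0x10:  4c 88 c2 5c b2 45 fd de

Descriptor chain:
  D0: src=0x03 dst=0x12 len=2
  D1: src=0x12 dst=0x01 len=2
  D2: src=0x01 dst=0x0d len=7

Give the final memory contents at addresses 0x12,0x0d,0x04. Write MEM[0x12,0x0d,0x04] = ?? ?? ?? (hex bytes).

D0: mem[0x12..0x13] <- [55 e1]
D1: mem[0x01..0x02] <- [55 e1]
D2: mem[0x0d..0x13] <- [55 e1 55 e1 2e 98 76]
query mem[0x12]=0x98, mem[0x0d]=0x55, mem[0x04]=0xe1

MEM[0x12,0x0d,0x04] = 98 55 e1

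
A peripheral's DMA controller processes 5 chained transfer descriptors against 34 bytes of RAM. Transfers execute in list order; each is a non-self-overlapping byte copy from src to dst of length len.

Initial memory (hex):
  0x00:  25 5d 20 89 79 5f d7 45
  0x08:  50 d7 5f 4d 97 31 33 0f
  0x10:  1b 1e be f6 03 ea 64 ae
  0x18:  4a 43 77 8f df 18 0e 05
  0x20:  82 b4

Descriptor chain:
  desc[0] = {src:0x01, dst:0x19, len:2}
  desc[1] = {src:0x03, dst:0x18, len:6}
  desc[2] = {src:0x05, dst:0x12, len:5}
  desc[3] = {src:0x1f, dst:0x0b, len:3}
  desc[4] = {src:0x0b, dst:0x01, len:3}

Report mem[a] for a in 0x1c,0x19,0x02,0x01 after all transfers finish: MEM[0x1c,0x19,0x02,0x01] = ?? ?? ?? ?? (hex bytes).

  after D0: wrote 2B at 0x19 = 5d20
  after D1: wrote 6B at 0x18 = 89795fd74550
  after D2: wrote 5B at 0x12 = 5fd74550d7
  after D3: wrote 3B at 0x0b = 0582b4
  after D4: wrote 3B at 0x01 = 0582b4
query mem[0x1c]=0x45, mem[0x19]=0x79, mem[0x02]=0x82, mem[0x01]=0x05

MEM[0x1c,0x19,0x02,0x01] = 45 79 82 05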